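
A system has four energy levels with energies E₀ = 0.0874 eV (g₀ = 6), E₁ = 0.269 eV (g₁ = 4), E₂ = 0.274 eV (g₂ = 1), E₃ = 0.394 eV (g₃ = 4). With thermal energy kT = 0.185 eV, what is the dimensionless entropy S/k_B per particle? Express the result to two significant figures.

2.5

Eᵢ/kT = 0.4724, 1.454, 1.481, 2.130.
Z = Σ gᵢe^(−Eᵢ/kT) = 6·e^(−0.4724) + 4·e^(−1.454) + 1·e^(−1.481) + 4·e^(−2.130) = 3.741 + 0.9345 + 0.2274 + 0.4753 = 5.378.
⟨E⟩ = Σ EᵢPᵢ = 0.1539 eV.
S/k_B = ln Z + ⟨E⟩/kT = ln(5.378) + 0.1539/0.185 = 1.682 + 0.8319 = 2.5.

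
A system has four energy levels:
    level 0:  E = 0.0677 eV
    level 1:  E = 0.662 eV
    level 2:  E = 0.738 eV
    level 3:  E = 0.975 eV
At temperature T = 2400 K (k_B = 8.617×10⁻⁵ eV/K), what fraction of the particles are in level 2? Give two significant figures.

0.035

k_BT = 8.617×10⁻⁵ × 2400 K = 0.2068 eV.
Eᵢ/kT = 0.3274, 3.201, 3.569, 4.715.
Z = Σ e^(−Eᵢ/kT) = e^(−0.3274) + e^(−3.201) + e^(−3.569) + e^(−4.715) = 0.7208 + 0.04072 + 0.02818 + 0.008960 = 0.7987.
P₂ = e^(−E₂/kT) / Z = 0.02818/0.7987 = 0.035.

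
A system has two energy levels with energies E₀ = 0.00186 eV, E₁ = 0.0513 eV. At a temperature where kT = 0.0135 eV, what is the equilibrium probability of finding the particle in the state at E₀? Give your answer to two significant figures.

0.97

Eᵢ/kT = 0.1378, 3.800.
Z = Σ e^(−Eᵢ/kT) = e^(−0.1378) + e^(−3.800) = 0.8713 + 0.02237 = 0.8937.
P₀ = e^(−E₀/kT) / Z = 0.8713/0.8937 = 0.97.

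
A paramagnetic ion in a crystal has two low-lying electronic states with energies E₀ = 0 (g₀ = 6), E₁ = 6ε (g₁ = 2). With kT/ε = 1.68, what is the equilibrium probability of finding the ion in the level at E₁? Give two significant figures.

Eᵢ/kT = 0, 3.571.
Z = Σ gᵢe^(−Eᵢ/kT) = 6·e^(−0) + 2·e^(−3.571) = 6.000 + 0.05626 = 6.056.
P₁ = g₁ e^(−E₁/kT) / Z = 0.05626/6.056 = 0.0093.

0.0093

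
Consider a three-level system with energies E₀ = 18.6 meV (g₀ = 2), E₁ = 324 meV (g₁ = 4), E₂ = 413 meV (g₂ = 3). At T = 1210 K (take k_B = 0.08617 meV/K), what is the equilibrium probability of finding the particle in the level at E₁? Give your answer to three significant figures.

0.0937

k_BT = 0.08617 × 1210 K = 104.27 meV.
Eᵢ/kT = 0.17838, 3.1073, 3.9609.
Z = Σ gᵢe^(−Eᵢ/kT) = 2·e^(−0.17838) + 4·e^(−3.1073) + 3·e^(−3.9609) = 1.6732 + 0.17889 + 0.057138 = 1.9092.
P₁ = g₁ e^(−E₁/kT) / Z = 0.17889/1.9092 = 0.0937.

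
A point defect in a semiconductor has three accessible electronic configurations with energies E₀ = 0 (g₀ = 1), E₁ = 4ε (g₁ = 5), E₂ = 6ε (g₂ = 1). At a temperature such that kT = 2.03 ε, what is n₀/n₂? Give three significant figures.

n₀/n₂ = (g₀/g₂) exp[−(E₀−E₂)/kT] = (1/1) × exp(−(-6ε)/(2.03ε)) = (1/1) × exp(2.9557) = 19.2.

19.2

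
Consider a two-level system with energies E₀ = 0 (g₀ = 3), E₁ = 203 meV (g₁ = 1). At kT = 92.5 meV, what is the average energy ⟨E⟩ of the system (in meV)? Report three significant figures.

7.27 meV

Eᵢ/kT = 0, 2.1946.
Z = Σ gᵢe^(−Eᵢ/kT) = 3·e^(−0) + 1·e^(−2.1946) = 3.0000 + 0.11140 = 3.1114.
⟨E⟩ = Σ Eᵢ gᵢe^(−Eᵢ/kT) / Z = (0·3.0000 + 203·0.11140) / 3.1114 = 7.27 meV.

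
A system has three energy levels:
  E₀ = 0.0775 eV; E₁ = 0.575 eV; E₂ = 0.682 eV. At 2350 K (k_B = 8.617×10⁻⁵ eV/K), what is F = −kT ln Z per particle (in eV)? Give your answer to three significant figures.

k_BT = 8.617×10⁻⁵ × 2350 K = 0.20250 eV.
Eᵢ/kT = 0.38272, 2.8395, 3.3679.
Z = Σ e^(−Eᵢ/kT) = e^(−0.38272) + e^(−2.8395) + e^(−3.3679) = 0.68200 + 0.058455 + 0.034462 = 0.77492.
F = −kT ln Z = −0.20250 × ln(0.77492) = −0.20250 × -0.25500 = 0.0516 eV.

0.0516 eV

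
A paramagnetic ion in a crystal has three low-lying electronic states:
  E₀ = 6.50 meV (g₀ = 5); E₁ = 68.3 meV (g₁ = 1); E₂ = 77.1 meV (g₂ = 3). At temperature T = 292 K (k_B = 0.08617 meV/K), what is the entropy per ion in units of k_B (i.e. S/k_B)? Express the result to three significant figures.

k_BT = 0.08617 × 292 K = 25.162 meV.
Eᵢ/kT = 0.25833, 2.7144, 3.0641.
Z = Σ gᵢe^(−Eᵢ/kT) = 5·e^(−0.25833) + 1·e^(−2.7144) + 3·e^(−3.0641) = 3.8617 + 0.066245 + 0.14009 = 4.0680.
⟨E⟩ = Σ EᵢPᵢ = 9.9377 meV.
S/k_B = ln Z + ⟨E⟩/kT = ln(4.0680) + 9.9377/25.162 = 1.4032 + 0.39495 = 1.80.

1.80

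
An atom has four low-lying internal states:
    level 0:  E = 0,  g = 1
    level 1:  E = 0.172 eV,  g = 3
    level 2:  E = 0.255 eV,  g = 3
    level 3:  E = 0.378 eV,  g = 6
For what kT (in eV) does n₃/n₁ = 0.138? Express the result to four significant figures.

0.07705 eV

n₃/n₁ = (g₃/g₁) exp[−(E₃−E₁)/kT] = 0.138.
⇒ (E₃−E₁)/kT = ln((6/3)/0.138) = ln(14.4928) = 2.67365.
kT = 0.206 eV / 2.67365 = 0.07705 eV.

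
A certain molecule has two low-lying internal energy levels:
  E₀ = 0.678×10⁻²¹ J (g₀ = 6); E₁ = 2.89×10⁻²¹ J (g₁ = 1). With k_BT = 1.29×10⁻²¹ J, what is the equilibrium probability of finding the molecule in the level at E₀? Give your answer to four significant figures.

Eᵢ/kT = 0.525581, 2.24031.
Z = Σ gᵢe^(−Eᵢ/kT) = 6·e^(−0.525581) + 1·e^(−2.24031) = 3.54727 + 0.106426 = 3.65370.
P₀ = g₀ e^(−E₀/kT) / Z = 3.54727/3.65370 = 0.9709.

0.9709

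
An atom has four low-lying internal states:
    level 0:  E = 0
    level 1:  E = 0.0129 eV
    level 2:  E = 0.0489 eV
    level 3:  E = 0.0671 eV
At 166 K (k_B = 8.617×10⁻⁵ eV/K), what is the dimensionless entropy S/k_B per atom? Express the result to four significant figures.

0.7299

k_BT = 8.617×10⁻⁵ × 166 K = 0.0143042 eV.
Eᵢ/kT = 0, 0.901833, 3.41858, 4.69093.
Z = Σ e^(−Eᵢ/kT) = e^(−0) + e^(−0.901833) + e^(−3.41858) + e^(−4.69093) = 1.00000 + 0.405825 + 0.0327589 + 0.00917815 = 1.44776.
⟨E⟩ = Σ EᵢPᵢ = 0.00514789 eV.
S/k_B = ln Z + ⟨E⟩/kT = ln(1.44776) + 0.00514789/0.0143042 = 0.370018 + 0.359887 = 0.7299.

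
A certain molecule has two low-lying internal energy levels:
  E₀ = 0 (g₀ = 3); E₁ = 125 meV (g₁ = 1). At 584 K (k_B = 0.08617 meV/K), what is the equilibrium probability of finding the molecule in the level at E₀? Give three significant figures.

k_BT = 0.08617 × 584 K = 50.323 meV.
Eᵢ/kT = 0, 2.4840.
Z = Σ gᵢe^(−Eᵢ/kT) = 3·e^(−0) + 1·e^(−2.4840) = 3.0000 + 0.083409 = 3.0834.
P₀ = g₀ e^(−E₀/kT) / Z = 3.0000/3.0834 = 0.973.

0.973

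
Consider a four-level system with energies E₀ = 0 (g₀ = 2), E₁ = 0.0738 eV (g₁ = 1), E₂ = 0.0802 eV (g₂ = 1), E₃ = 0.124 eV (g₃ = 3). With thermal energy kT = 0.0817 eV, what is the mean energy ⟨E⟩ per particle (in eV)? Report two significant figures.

0.041 eV

Eᵢ/kT = 0, 0.9033, 0.9816, 1.518.
Z = Σ gᵢe^(−Eᵢ/kT) = 2·e^(−0) + 1·e^(−0.9033) + 1·e^(−0.9816) + 3·e^(−1.518) = 2.000 + 0.4052 + 0.3747 + 0.6574 = 3.437.
⟨E⟩ = Σ Eᵢ gᵢe^(−Eᵢ/kT) / Z = (0·2.000 + 0.0738·0.4052 + 0.0802·0.3747 + 0.124·0.6574) / 3.437 = 0.041 eV.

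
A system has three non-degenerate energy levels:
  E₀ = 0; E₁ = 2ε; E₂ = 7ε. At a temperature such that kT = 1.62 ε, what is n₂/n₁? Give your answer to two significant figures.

0.046

n₂/n₁ = exp[−(E₂−E₁)/kT] = exp(−(5ε)/(1.62ε)) = exp(-3.086) = 0.046.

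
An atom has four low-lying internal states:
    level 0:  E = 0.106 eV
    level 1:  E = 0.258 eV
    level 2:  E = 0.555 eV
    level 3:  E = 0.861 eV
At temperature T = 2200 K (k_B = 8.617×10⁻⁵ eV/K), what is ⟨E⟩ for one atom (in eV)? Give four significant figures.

0.1856 eV

k_BT = 8.617×10⁻⁵ × 2200 K = 0.189574 eV.
Eᵢ/kT = 0.559148, 1.36095, 2.92762, 4.54176.
Z = Σ e^(−Eᵢ/kT) = e^(−0.559148) + e^(−1.36095) + e^(−2.92762) + e^(−4.54176) = 0.571696 + 0.256417 + 0.0535243 + 0.0106546 = 0.892292.
⟨E⟩ = Σ Eᵢ e^(−Eᵢ/kT) / Z = (0.106·0.571696 + 0.258·0.256417 + 0.555·0.0535243 + 0.861·0.0106546) / 0.892292 = 0.1856 eV.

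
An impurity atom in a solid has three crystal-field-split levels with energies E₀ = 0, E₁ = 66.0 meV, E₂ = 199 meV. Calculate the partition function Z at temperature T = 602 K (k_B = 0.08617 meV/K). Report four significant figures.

Z = 1.302

k_BT = 0.08617 × 602 K = 51.8743 meV.
Eᵢ/kT = 0, 1.27231, 3.83620.
Z = Σ e^(−Eᵢ/kT) = e^(−0) + e^(−1.27231) + e^(−3.83620) = 1.00000 + 0.280184 + 0.0215754 = 1.30176.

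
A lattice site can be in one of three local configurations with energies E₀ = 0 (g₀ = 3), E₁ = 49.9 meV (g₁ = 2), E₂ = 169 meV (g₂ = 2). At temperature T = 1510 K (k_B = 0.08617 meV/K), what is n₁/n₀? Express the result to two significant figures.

k_BT = 0.08617 × 1510 K = 130.1 meV.
n₁/n₀ = (g₁/g₀) exp[−(E₁−E₀)/kT] = (2/3) × exp(−(49.9 meV)/(130.1 meV)) = (2/3) × exp(-0.3836) = 0.45.

0.45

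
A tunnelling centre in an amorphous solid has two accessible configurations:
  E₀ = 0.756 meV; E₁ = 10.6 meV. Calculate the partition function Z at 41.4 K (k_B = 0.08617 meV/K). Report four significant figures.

Z = 0.8603

k_BT = 0.08617 × 41.4 K = 3.56744 meV.
Eᵢ/kT = 0.211917, 2.97132.
Z = Σ e^(−Eᵢ/kT) = e^(−0.211917) + e^(−2.97132) = 0.809032 + 0.0512356 = 0.860268.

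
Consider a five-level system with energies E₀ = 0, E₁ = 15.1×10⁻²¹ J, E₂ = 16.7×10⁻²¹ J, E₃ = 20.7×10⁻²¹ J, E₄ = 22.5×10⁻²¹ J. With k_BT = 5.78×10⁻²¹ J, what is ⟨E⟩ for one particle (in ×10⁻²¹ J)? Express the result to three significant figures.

2.61 ×10⁻²¹ J

Eᵢ/kT = 0, 2.6125, 2.8893, 3.5813, 3.8927.
Z = Σ e^(−Eᵢ/kT) = e^(−0) + e^(−2.6125) + e^(−2.8893) + e^(−3.5813) + e^(−3.8927) = 1.0000 + 0.073351 + 0.055615 + 0.027839 + 0.020390 = 1.1772.
⟨E⟩ = Σ Eᵢ e^(−Eᵢ/kT) / Z = (0·1.0000 + 15.1·0.073351 + 16.7·0.055615 + 20.7·0.027839 + 22.5·0.020390) / 1.1772 = 2.61 ×10⁻²¹ J.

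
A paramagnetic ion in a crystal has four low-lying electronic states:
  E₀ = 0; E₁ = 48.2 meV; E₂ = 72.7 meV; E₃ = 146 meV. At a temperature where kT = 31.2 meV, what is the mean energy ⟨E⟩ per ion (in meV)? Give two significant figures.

14 meV

Eᵢ/kT = 0, 1.545, 2.330, 4.679.
Z = Σ e^(−Eᵢ/kT) = e^(−0) + e^(−1.545) + e^(−2.330) + e^(−4.679) = 1.000 + 0.2133 + 0.09730 + 0.009288 = 1.320.
⟨E⟩ = Σ Eᵢ e^(−Eᵢ/kT) / Z = (0·1.000 + 48.2·0.2133 + 72.7·0.09730 + 146·0.009288) / 1.320 = 14 meV.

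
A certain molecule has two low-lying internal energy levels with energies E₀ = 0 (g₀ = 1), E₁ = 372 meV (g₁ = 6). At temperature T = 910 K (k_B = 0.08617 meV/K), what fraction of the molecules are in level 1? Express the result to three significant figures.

k_BT = 0.08617 × 910 K = 78.415 meV.
Eᵢ/kT = 0, 4.7440.
Z = Σ gᵢe^(−Eᵢ/kT) = 1·e^(−0) + 6·e^(−4.7440) = 1.0000 + 0.052223 = 1.0522.
P₁ = g₁ e^(−E₁/kT) / Z = 0.052223/1.0522 = 0.0496.

0.0496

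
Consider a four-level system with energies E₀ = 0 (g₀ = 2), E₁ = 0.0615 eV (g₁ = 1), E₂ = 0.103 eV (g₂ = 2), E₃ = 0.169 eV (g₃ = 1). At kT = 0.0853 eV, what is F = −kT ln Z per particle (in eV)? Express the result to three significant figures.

Eᵢ/kT = 0, 0.72098, 1.2075, 1.9812.
Z = Σ gᵢe^(−Eᵢ/kT) = 2·e^(−0) + 1·e^(−0.72098) + 2·e^(−1.2075) + 1·e^(−1.9812) = 2.0000 + 0.48628 + 0.59789 + 0.13790 = 3.2221.
F = −kT ln Z = −0.0853 × ln(3.2221) = −0.0853 × 1.1700 = -0.0998 eV.

-0.0998 eV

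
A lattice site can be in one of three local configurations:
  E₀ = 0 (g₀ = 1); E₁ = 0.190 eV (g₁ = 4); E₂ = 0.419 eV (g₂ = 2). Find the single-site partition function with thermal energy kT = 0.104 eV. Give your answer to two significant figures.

Eᵢ/kT = 0, 1.827, 4.029.
Z = Σ gᵢe^(−Eᵢ/kT) = 1·e^(−0) + 4·e^(−1.827) + 2·e^(−4.029) = 1.000 + 0.6436 + 0.03558 = 1.679.

Z = 1.7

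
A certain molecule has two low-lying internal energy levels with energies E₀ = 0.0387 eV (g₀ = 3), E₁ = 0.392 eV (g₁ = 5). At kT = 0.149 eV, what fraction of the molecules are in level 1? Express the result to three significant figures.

0.135

Eᵢ/kT = 0.25973, 2.6309.
Z = Σ gᵢe^(−Eᵢ/kT) = 3·e^(−0.25973) + 5·e^(−2.6309) = 2.3138 + 0.36007 = 2.6739.
P₁ = g₁ e^(−E₁/kT) / Z = 0.36007/2.6739 = 0.135.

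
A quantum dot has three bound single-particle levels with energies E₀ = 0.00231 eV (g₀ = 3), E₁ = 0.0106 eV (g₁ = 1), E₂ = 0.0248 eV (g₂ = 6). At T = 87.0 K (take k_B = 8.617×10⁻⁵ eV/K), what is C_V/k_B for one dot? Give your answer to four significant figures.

k_BT = 8.617×10⁻⁵ × 87.0 K = 0.00749679 eV.
Eᵢ/kT = 0.308132, 1.41394, 3.30808.
Z = Σ gᵢe^(−Eᵢ/kT) = 3·e^(−0.308132) + 1·e^(−1.41394) + 6·e^(−3.30808) = 2.20445 + 0.243183 + 0.219518 = 2.66715.
⟨E⟩ = 0.00491688 eV, ⟨E²⟩ = 0.0000652755 eV².
C_V/k_B = (⟨E²⟩ − ⟨E⟩²)/(kT)² = (0.0000652755 − 0.0000241757)/0.0000562019 = 0.7313.

0.7313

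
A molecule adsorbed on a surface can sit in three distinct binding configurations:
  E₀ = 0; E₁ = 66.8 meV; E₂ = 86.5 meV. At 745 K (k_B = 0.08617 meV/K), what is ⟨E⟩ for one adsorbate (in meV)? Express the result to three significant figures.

k_BT = 0.08617 × 745 K = 64.197 meV.
Eᵢ/kT = 0, 1.0405, 1.3474.
Z = Σ e^(−Eᵢ/kT) = e^(−0) + e^(−1.0405) + e^(−1.3474) = 1.0000 + 0.35328 + 0.25992 = 1.6132.
⟨E⟩ = Σ Eᵢ e^(−Eᵢ/kT) / Z = (0·1.0000 + 66.8·0.35328 + 86.5·0.25992) / 1.6132 = 28.6 meV.

28.6 meV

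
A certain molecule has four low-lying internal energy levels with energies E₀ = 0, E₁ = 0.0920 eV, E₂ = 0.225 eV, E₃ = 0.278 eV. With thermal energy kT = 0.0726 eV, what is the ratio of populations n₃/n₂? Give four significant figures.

n₃/n₂ = exp[−(E₃−E₂)/kT] = exp(−(0.053 eV)/(0.0726 eV)) = exp(-0.730028) = 0.4819.

0.4819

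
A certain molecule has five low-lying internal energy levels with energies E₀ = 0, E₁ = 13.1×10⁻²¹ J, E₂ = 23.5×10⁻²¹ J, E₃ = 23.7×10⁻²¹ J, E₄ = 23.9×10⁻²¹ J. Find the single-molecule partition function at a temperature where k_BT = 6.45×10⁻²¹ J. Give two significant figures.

Z = 1.2

Eᵢ/kT = 0, 2.031, 3.643, 3.674, 3.705.
Z = Σ e^(−Eᵢ/kT) = e^(−0) + e^(−2.031) + e^(−3.643) + e^(−3.674) + e^(−3.705) = 1.000 + 0.1312 + 0.02617 + 0.02537 + 0.02460 = 1.207.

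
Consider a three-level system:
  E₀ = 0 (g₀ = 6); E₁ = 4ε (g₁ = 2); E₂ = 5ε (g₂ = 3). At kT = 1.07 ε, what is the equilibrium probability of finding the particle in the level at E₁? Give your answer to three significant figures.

0.00783

Eᵢ/kT = 0, 3.7383, 4.6729.
Z = Σ gᵢe^(−Eᵢ/kT) = 6·e^(−0) + 2·e^(−3.7383) + 3·e^(−4.6729) = 6.0000 + 0.047589 + 0.028035 = 6.0756.
P₁ = g₁ e^(−E₁/kT) / Z = 0.047589/6.0756 = 0.00783.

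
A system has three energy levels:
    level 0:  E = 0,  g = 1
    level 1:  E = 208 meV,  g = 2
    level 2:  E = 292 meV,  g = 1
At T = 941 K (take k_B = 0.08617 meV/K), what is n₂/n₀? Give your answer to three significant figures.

k_BT = 0.08617 × 941 K = 81.086 meV.
n₂/n₀ = (g₂/g₀) exp[−(E₂−E₀)/kT] = (1/1) × exp(−(292 meV)/(81.086 meV)) = (1/1) × exp(-3.6011) = 0.0273.

0.0273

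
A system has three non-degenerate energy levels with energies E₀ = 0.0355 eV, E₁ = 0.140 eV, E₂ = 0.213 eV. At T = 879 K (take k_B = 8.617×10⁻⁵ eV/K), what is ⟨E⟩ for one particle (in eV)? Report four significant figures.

0.06766 eV

k_BT = 8.617×10⁻⁵ × 879 K = 0.0757434 eV.
Eᵢ/kT = 0.468688, 1.84835, 2.81213.
Z = Σ e^(−Eᵢ/kT) = e^(−0.468688) + e^(−1.84835) + e^(−2.81213) = 0.625823 + 0.157497 + 0.0600769 = 0.843397.
⟨E⟩ = Σ Eᵢ e^(−Eᵢ/kT) / Z = (0.0355·0.625823 + 0.140·0.157497 + 0.213·0.0600769) / 0.843397 = 0.06766 eV.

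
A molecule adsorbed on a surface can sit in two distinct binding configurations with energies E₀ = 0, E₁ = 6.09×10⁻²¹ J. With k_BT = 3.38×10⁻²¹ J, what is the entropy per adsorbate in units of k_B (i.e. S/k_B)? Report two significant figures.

0.41

Eᵢ/kT = 0, 1.802.
Z = Σ e^(−Eᵢ/kT) = e^(−0) + e^(−1.802) = 1.000 + 0.1650 = 1.165.
⟨E⟩ = Σ EᵢPᵢ = 0.8625 ×10⁻²¹ J.
S/k_B = ln Z + ⟨E⟩/kT = ln(1.165) + 0.8625/3.38 = 0.1527 + 0.2552 = 0.41.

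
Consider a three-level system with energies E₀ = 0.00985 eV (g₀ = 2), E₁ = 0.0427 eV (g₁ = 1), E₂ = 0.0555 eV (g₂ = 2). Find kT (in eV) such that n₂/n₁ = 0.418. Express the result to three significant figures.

0.00818 eV

n₂/n₁ = (g₂/g₁) exp[−(E₂−E₁)/kT] = 0.418.
⇒ (E₂−E₁)/kT = ln((2/1)/0.418) = ln(4.7847) = 1.5654.
kT = 0.0128 eV / 1.5654 = 0.00818 eV.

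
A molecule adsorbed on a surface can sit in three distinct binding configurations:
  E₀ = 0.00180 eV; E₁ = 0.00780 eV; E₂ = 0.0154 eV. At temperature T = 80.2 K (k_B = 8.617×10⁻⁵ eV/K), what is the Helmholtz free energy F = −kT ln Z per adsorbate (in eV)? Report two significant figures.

k_BT = 8.617×10⁻⁵ × 80.2 K = 0.006911 eV.
Eᵢ/kT = 0.2605, 1.129, 2.228.
Z = Σ e^(−Eᵢ/kT) = e^(−0.2605) + e^(−1.129) + e^(−2.228) = 0.7707 + 0.3234 + 0.1077 = 1.202.
F = −kT ln Z = −0.006911 × ln(1.202) = −0.006911 × 0.1840 = -0.0013 eV.

-0.0013 eV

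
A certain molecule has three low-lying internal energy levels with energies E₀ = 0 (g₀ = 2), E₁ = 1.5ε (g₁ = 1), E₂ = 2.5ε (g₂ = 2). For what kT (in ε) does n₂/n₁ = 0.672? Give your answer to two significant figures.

n₂/n₁ = (g₂/g₁) exp[−(E₂−E₁)/kT] = 0.672.
⇒ (E₂−E₁)/kT = ln((2/1)/0.672) = ln(2.976) = 1.091.
kT = 1.0ε / 1.091 = 0.92 ε.

0.92 ε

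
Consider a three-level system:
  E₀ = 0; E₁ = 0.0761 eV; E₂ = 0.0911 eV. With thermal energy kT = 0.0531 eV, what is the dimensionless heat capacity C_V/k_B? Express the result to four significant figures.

Eᵢ/kT = 0, 1.43315, 1.71563.
Z = Σ e^(−Eᵢ/kT) = e^(−0) + e^(−1.43315) + e^(−1.71563) = 1.00000 + 0.238556 + 0.179850 = 1.41841.
⟨E⟩ = 0.0243501 eV, ⟨E²⟩ = 0.00202631 eV².
C_V/k_B = (⟨E²⟩ − ⟨E⟩²)/(kT)² = (0.00202631 − 0.000592927)/0.00281961 = 0.5084.

0.5084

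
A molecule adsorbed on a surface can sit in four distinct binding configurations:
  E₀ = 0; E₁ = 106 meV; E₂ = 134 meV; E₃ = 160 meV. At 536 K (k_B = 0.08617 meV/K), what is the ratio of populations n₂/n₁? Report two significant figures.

0.55

k_BT = 0.08617 × 536 K = 46.19 meV.
n₂/n₁ = exp[−(E₂−E₁)/kT] = exp(−(28 meV)/(46.19 meV)) = exp(-0.6062) = 0.55.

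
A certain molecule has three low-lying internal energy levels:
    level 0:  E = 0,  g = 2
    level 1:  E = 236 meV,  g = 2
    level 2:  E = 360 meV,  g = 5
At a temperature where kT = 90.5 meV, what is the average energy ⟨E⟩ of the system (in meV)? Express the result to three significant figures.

30.6 meV

Eᵢ/kT = 0, 2.6077, 3.9779.
Z = Σ gᵢe^(−Eᵢ/kT) = 2·e^(−0) + 2·e^(−2.6077) + 5·e^(−3.9779) = 2.0000 + 0.14741 + 0.093625 = 2.2410.
⟨E⟩ = Σ Eᵢ gᵢe^(−Eᵢ/kT) / Z = (0·2.0000 + 236·0.14741 + 360·0.093625) / 2.2410 = 30.6 meV.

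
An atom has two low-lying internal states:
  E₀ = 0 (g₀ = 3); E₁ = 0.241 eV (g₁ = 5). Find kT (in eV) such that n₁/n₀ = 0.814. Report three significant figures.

n₁/n₀ = (g₁/g₀) exp[−(E₁−E₀)/kT] = 0.814.
⇒ (E₁−E₀)/kT = ln((5/3)/0.814) = ln(2.0475) = 0.71662.
kT = 0.241 eV / 0.71662 = 0.336 eV.

0.336 eV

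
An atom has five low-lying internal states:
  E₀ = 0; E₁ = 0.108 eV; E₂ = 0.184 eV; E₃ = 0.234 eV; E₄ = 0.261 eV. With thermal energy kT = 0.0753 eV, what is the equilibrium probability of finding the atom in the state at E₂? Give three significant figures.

0.0620

Eᵢ/kT = 0, 1.4343, 2.4436, 3.1076, 3.4661.
Z = Σ e^(−Eᵢ/kT) = e^(−0) + e^(−1.4343) + e^(−2.4436) + e^(−3.1076) + e^(−3.4661) = 1.0000 + 0.23828 + 0.086848 + 0.044708 + 0.031239 = 1.4011.
P₂ = e^(−E₂/kT) / Z = 0.086848/1.4011 = 0.0620.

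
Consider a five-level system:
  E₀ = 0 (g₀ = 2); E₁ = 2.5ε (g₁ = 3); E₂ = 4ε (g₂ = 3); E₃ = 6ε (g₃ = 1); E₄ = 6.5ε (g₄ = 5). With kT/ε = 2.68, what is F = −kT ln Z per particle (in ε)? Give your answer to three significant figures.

-3.97 ε

Eᵢ/kT = 0, 0.93284, 1.4925, 2.2388, 2.4254.
Z = Σ gᵢe^(−Eᵢ/kT) = 2·e^(−0) + 3·e^(−0.93284) + 3·e^(−1.4925) + 1·e^(−2.2388) + 5·e^(−2.4254) = 2.0000 + 1.1803 + 0.67443 + 0.10659 + 0.44221 = 4.4035.
F = −kT ln Z = −2.68 × ln(4.4035) = −2.68 × 1.4824 = -3.97 ε.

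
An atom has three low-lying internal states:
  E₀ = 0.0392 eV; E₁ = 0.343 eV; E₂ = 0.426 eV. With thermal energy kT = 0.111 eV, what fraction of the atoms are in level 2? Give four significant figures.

0.02799

Eᵢ/kT = 0.353153, 3.09009, 3.83784.
Z = Σ e^(−Eᵢ/kT) = e^(−0.353153) + e^(−3.09009) + e^(−3.83784) = 0.702470 + 0.0454979 + 0.0215401 = 0.769508.
P₂ = e^(−E₂/kT) / Z = 0.0215401/0.769508 = 0.02799.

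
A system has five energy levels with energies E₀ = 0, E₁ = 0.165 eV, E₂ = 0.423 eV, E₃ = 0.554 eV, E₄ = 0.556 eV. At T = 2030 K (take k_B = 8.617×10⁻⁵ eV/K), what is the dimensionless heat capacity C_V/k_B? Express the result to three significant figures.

0.800

k_BT = 8.617×10⁻⁵ × 2030 K = 0.17493 eV.
Eᵢ/kT = 0, 0.94323, 2.4181, 3.1670, 3.1784.
Z = Σ e^(−Eᵢ/kT) = e^(−0) + e^(−0.94323) + e^(−2.4181) + e^(−3.1670) + e^(−3.1784) = 1.0000 + 0.38937 + 0.089091 + 0.042130 + 0.041652 = 1.5622.
⟨E⟩ = 0.095013 eV, ⟨E²⟩ = 0.033509 eV².
C_V/k_B = (⟨E²⟩ − ⟨E⟩²)/(kT)² = (0.033509 − 0.0090275)/0.030601 = 0.800.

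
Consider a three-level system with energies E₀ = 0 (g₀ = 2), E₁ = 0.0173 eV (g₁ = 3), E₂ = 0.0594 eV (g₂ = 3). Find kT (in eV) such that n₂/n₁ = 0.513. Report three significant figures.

n₂/n₁ = (g₂/g₁) exp[−(E₂−E₁)/kT] = 0.513.
⇒ (E₂−E₁)/kT = ln((3/3)/0.513) = ln(1.9493) = 0.66747.
kT = 0.0421 eV / 0.66747 = 0.0631 eV.

0.0631 eV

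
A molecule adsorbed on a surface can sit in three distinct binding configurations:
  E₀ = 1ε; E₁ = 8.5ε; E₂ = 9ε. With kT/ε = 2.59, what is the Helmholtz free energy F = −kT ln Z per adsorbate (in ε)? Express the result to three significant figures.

0.751 ε

Eᵢ/kT = 0.38610, 3.2819, 3.4749.
Z = Σ e^(−Eᵢ/kT) = e^(−0.38610) + e^(−3.2819) + e^(−3.4749) = 0.67970 + 0.037557 + 0.030965 = 0.74822.
F = −kT ln Z = −2.59 × ln(0.74822) = −2.59 × -0.29006 = 0.751 ε.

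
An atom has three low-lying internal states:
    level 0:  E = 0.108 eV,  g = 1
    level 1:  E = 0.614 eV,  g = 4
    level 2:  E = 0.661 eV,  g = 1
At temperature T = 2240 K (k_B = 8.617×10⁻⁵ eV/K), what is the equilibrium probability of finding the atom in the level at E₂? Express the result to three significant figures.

k_BT = 8.617×10⁻⁵ × 2240 K = 0.19302 eV.
Eᵢ/kT = 0.55953, 3.1810, 3.4245.
Z = Σ gᵢe^(−Eᵢ/kT) = 1·e^(−0.55953) + 4·e^(−3.1810) + 1·e^(−3.4245) = 0.57148 + 0.16618 + 0.032566 = 0.77023.
P₂ = g₂ e^(−E₂/kT) / Z = 0.032566/0.77023 = 0.0423.

0.0423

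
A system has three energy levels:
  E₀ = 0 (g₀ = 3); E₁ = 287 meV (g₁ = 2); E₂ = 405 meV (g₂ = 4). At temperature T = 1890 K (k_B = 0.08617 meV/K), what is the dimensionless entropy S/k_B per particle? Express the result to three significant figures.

k_BT = 0.08617 × 1890 K = 162.86 meV.
Eᵢ/kT = 0, 1.7622, 2.4868.
Z = Σ gᵢe^(−Eᵢ/kT) = 3·e^(−0) + 2·e^(−1.7622) + 4·e^(−2.4868) = 3.0000 + 0.34333 + 0.33270 = 3.6760.
⟨E⟩ = Σ EᵢPᵢ = 63.460 meV.
S/k_B = ln Z + ⟨E⟩/kT = ln(3.6760) + 63.460/162.86 = 1.3018 + 0.38966 = 1.69.

1.69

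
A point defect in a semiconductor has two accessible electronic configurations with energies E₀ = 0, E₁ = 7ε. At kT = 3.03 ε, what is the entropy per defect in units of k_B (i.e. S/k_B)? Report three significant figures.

0.303

Eᵢ/kT = 0, 2.3102.
Z = Σ e^(−Eᵢ/kT) = e^(−0) + e^(−2.3102) = 1.0000 + 0.099241 = 1.0992.
⟨E⟩ = Σ EᵢPᵢ = 0.63199 ε.
S/k_B = ln Z + ⟨E⟩/kT = ln(1.0992) + 0.63199/3.03 = 0.094583 + 0.20858 = 0.303.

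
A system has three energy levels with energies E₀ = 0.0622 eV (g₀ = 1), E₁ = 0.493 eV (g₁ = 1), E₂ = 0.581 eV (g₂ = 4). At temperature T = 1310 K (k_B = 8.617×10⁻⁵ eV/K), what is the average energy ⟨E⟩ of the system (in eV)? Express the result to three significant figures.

0.0908 eV

k_BT = 8.617×10⁻⁵ × 1310 K = 0.11288 eV.
Eᵢ/kT = 0.55103, 4.3675, 5.1471.
Z = Σ gᵢe^(−Eᵢ/kT) = 1·e^(−0.55103) + 1·e^(−4.3675) + 4·e^(−5.1471) = 0.57636 + 0.012683 + 0.023265 = 0.61231.
⟨E⟩ = Σ Eᵢ gᵢe^(−Eᵢ/kT) / Z = (0.0622·0.57636 + 0.493·0.012683 + 0.581·0.023265) / 0.61231 = 0.0908 eV.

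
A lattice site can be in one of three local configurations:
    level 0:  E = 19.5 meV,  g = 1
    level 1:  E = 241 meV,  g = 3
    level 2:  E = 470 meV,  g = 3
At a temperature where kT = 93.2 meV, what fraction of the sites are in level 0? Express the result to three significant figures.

Eᵢ/kT = 0.20923, 2.5858, 5.0429.
Z = Σ gᵢe^(−Eᵢ/kT) = 1·e^(−0.20923) + 3·e^(−2.5858) + 3·e^(−5.0429) = 0.81121 + 0.22601 + 0.019365 = 1.0566.
P₀ = g₀ e^(−E₀/kT) / Z = 0.81121/1.0566 = 0.768.

0.768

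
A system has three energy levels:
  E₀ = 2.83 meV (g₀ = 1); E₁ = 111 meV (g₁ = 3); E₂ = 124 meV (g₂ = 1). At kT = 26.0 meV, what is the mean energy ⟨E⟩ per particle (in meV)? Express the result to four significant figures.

Eᵢ/kT = 0.108846, 4.26923, 4.76923.
Z = Σ gᵢe^(−Eᵢ/kT) = 1·e^(−0.108846) + 3·e^(−4.26923) + 1·e^(−4.76923) = 0.896869 + 0.0419777 + 0.00848691 = 0.947334.
⟨E⟩ = Σ Eᵢ gᵢe^(−Eᵢ/kT) / Z = (2.83·0.896869 + 111·0.0419777 + 124·0.00848691) / 0.947334 = 8.709 meV.

8.709 meV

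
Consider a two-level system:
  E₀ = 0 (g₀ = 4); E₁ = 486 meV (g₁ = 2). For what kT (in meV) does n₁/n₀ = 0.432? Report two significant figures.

3300 meV

n₁/n₀ = (g₁/g₀) exp[−(E₁−E₀)/kT] = 0.432.
⇒ (E₁−E₀)/kT = ln((2/4)/0.432) = ln(1.157) = 0.1458.
kT = 486 meV / 0.1458 = 3300 meV.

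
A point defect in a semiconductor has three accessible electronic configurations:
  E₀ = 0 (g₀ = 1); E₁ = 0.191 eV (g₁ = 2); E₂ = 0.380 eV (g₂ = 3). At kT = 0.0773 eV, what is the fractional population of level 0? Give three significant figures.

0.840

Eᵢ/kT = 0, 2.4709, 4.9159.
Z = Σ gᵢe^(−Eᵢ/kT) = 1·e^(−0) + 2·e^(−2.4709) + 3·e^(−4.9159) = 1.0000 + 0.16902 + 0.021987 = 1.1910.
P₀ = g₀ e^(−E₀/kT) / Z = 1.0000/1.1910 = 0.840.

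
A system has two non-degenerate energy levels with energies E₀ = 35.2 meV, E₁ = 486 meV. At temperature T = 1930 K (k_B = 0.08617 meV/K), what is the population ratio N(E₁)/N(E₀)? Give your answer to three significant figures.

0.0665

k_BT = 0.08617 × 1930 K = 166.31 meV.
n₁/n₀ = exp[−(E₁−E₀)/kT] = exp(−(450.8 meV)/(166.31 meV)) = exp(-2.7106) = 0.0665.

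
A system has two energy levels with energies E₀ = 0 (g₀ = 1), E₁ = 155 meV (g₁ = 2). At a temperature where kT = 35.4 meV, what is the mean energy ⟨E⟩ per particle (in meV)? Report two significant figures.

3.8 meV

Eᵢ/kT = 0, 4.379.
Z = Σ gᵢe^(−Eᵢ/kT) = 1·e^(−0) + 2·e^(−4.379) = 1.000 + 0.02508 = 1.025.
⟨E⟩ = Σ Eᵢ gᵢe^(−Eᵢ/kT) / Z = (0·1.000 + 155·0.02508) / 1.025 = 3.8 meV.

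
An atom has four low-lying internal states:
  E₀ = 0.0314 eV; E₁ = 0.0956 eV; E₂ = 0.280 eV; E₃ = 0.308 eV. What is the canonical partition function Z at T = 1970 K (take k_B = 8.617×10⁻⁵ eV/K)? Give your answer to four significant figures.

k_BT = 8.617×10⁻⁵ × 1970 K = 0.169755 eV.
Eᵢ/kT = 0.184972, 0.563165, 1.64944, 1.81438.
Z = Σ e^(−Eᵢ/kT) = e^(−0.184972) + e^(−0.563165) + e^(−1.64944) + e^(−1.81438) = 0.831128 + 0.569404 + 0.192157 + 0.162939 = 1.75563.

Z = 1.756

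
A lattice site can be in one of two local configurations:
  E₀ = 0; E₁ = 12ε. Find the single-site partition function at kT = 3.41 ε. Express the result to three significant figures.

Z = 1.03

Eᵢ/kT = 0, 3.5191.
Z = Σ e^(−Eᵢ/kT) = e^(−0) + e^(−3.5191) = 1.0000 + 0.029626 = 1.0296.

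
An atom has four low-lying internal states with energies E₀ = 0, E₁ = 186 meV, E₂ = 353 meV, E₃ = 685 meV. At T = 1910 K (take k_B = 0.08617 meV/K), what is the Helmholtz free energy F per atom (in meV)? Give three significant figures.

-61.8 meV

k_BT = 0.08617 × 1910 K = 164.58 meV.
Eᵢ/kT = 0, 1.1301, 2.1449, 4.1621.
Z = Σ e^(−Eᵢ/kT) = e^(−0) + e^(−1.1301) + e^(−2.1449) + e^(−4.1621) = 1.0000 + 0.32300 + 0.11708 + 0.015575 = 1.4557.
F = −kT ln Z = −164.58 × ln(1.4557) = −164.58 × 0.37549 = -61.8 meV.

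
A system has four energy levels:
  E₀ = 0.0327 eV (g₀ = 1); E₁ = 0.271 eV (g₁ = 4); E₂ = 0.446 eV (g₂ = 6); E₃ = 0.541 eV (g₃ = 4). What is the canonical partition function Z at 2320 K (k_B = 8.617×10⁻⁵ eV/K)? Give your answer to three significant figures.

k_BT = 8.617×10⁻⁵ × 2320 K = 0.19991 eV.
Eᵢ/kT = 0.16357, 1.3556, 2.2310, 2.7062.
Z = Σ gᵢe^(−Eᵢ/kT) = 1·e^(−0.16357) + 4·e^(−1.3556) + 6·e^(−2.2310) + 4·e^(−2.7062) = 0.84911 + 1.0312 + 0.64453 + 0.26716 = 2.7920.

Z = 2.79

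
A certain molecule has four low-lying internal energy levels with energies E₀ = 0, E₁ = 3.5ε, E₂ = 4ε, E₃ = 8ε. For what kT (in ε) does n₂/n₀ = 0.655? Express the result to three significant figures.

9.45 ε

n₂/n₀ = exp[−(E₂−E₀)/kT] = 0.655.
⇒ (E₂−E₀)/kT = ln(1/0.655) = ln(1.5267) = 0.42311.
kT = 4ε / 0.42311 = 9.45 ε.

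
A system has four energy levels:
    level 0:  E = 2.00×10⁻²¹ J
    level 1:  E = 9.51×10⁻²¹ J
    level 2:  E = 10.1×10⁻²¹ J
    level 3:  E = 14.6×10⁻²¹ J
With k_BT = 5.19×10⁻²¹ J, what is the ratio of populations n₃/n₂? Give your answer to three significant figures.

n₃/n₂ = exp[−(E₃−E₂)/kT] = exp(−(4.5 ×10⁻²¹ J)/(5.19 ×10⁻²¹ J)) = exp(-0.86705) = 0.420.

0.420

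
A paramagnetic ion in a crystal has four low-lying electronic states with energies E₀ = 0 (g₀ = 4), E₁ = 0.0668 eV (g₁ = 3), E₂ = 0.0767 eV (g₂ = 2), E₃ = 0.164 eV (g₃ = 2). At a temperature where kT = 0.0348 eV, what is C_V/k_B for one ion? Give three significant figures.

Eᵢ/kT = 0, 1.9195, 2.2040, 4.7126.
Z = Σ gᵢe^(−Eᵢ/kT) = 4·e^(−0) + 3·e^(−1.9195) + 2·e^(−2.2040) + 2·e^(−4.7126) = 4.0000 + 0.44004 + 0.22072 + 0.017963 = 4.6787.
⟨E⟩ = 0.010531 eV, ⟨E²⟩ = 0.00080047 eV².
C_V/k_B = (⟨E²⟩ − ⟨E⟩²)/(kT)² = (0.00080047 − 0.00011090)/0.0012110 = 0.569.

0.569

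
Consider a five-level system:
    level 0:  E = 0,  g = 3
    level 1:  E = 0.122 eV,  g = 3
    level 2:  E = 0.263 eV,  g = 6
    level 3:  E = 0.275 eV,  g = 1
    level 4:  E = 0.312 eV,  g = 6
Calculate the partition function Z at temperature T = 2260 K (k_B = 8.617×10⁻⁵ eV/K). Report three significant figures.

Z = 7.61

k_BT = 8.617×10⁻⁵ × 2260 K = 0.19474 eV.
Eᵢ/kT = 0, 0.62648, 1.3505, 1.4121, 1.6021.
Z = Σ gᵢe^(−Eᵢ/kT) = 3·e^(−0) + 3·e^(−0.62648) + 6·e^(−1.3505) + 1·e^(−1.4121) + 6·e^(−1.6021) = 3.0000 + 1.6034 + 1.5547 + 0.24363 + 1.2088 = 7.6105.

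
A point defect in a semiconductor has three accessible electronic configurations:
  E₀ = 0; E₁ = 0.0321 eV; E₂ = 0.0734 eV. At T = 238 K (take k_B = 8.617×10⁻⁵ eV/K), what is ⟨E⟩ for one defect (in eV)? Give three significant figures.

0.00708 eV

k_BT = 8.617×10⁻⁵ × 238 K = 0.020508 eV.
Eᵢ/kT = 0, 1.5652, 3.5791.
Z = Σ e^(−Eᵢ/kT) = e^(−0) + e^(−1.5652) + e^(−3.5791) = 1.0000 + 0.20905 + 0.027901 = 1.2370.
⟨E⟩ = Σ Eᵢ e^(−Eᵢ/kT) / Z = (0·1.0000 + 0.0321·0.20905 + 0.0734·0.027901) / 1.2370 = 0.00708 eV.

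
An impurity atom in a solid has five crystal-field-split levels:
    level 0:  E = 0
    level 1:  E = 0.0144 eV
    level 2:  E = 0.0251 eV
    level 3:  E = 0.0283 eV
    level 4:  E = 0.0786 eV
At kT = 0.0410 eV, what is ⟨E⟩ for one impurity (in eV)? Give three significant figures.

0.0171 eV

Eᵢ/kT = 0, 0.35122, 0.61220, 0.69024, 1.9171.
Z = Σ e^(−Eᵢ/kT) = e^(−0) + e^(−0.35122) + e^(−0.61220) + e^(−0.69024) + e^(−1.9171) = 1.0000 + 0.70383 + 0.54216 + 0.50146 + 0.14703 = 2.8945.
⟨E⟩ = Σ Eᵢ e^(−Eᵢ/kT) / Z = (0·1.0000 + 0.0144·0.70383 + 0.0251·0.54216 + 0.0283·0.50146 + 0.0786·0.14703) / 2.8945 = 0.0171 eV.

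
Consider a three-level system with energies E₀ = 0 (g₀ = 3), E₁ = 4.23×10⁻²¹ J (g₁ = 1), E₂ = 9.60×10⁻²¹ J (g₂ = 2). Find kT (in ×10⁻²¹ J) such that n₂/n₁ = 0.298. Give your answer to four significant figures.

n₂/n₁ = (g₂/g₁) exp[−(E₂−E₁)/kT] = 0.298.
⇒ (E₂−E₁)/kT = ln((2/1)/0.298) = ln(6.71141) = 1.90381.
kT = 5.37 ×10⁻²¹ J / 1.90381 = 2.821 ×10⁻²¹ J.

2.821 ×10⁻²¹ J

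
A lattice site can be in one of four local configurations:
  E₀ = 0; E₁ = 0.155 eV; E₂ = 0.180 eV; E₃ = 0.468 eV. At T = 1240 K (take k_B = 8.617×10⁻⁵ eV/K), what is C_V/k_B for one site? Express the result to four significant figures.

k_BT = 8.617×10⁻⁵ × 1240 K = 0.106851 eV.
Eᵢ/kT = 0, 1.45062, 1.68459, 4.37993.
Z = Σ e^(−Eᵢ/kT) = e^(−0) + e^(−1.45062) + e^(−1.68459) + e^(−4.37993) = 1.00000 + 0.234425 + 0.185520 + 0.0125262 = 1.43247.
⟨E⟩ = 0.0527702 eV, ⟨E²⟩ = 0.0100431 eV².
C_V/k_B = (⟨E²⟩ − ⟨E⟩²)/(kT)² = (0.0100431 − 0.00278469)/0.0114171 = 0.6357.

0.6357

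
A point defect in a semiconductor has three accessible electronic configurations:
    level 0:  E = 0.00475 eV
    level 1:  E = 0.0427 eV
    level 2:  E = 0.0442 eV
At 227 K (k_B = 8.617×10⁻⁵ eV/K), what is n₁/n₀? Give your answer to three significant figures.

0.144

k_BT = 8.617×10⁻⁵ × 227 K = 0.019561 eV.
n₁/n₀ = exp[−(E₁−E₀)/kT] = exp(−(0.03795 eV)/(0.019561 eV)) = exp(-1.9401) = 0.144.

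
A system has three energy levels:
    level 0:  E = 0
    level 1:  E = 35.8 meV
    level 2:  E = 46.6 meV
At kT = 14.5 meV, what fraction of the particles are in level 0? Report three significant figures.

0.889

Eᵢ/kT = 0, 2.4690, 3.2138.
Z = Σ e^(−Eᵢ/kT) = e^(−0) + e^(−2.4690) + e^(−3.2138) = 1.0000 + 0.084669 + 0.040204 = 1.1249.
P₀ = e^(−E₀/kT) / Z = 1.0000/1.1249 = 0.889.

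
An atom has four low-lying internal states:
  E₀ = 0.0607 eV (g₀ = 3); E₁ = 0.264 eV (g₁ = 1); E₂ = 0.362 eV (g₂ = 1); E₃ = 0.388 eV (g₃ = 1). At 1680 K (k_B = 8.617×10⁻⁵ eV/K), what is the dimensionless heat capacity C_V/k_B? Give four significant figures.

0.3898

k_BT = 8.617×10⁻⁵ × 1680 K = 0.144766 eV.
Eᵢ/kT = 0.419297, 1.82363, 2.50059, 2.68019.
Z = Σ gᵢe^(−Eᵢ/kT) = 3·e^(−0.419297) + 1·e^(−1.82363) + 1·e^(−2.50059) + 1·e^(−2.68019) = 1.97253 + 0.161439 + 0.0820366 + 0.0685501 = 2.28456.
⟨E⟩ = 0.0957065 eV, ⟨E²⟩ = 0.0173292 eV².
C_V/k_B = (⟨E²⟩ − ⟨E⟩²)/(kT)² = (0.0173292 − 0.00915973)/0.0209572 = 0.3898.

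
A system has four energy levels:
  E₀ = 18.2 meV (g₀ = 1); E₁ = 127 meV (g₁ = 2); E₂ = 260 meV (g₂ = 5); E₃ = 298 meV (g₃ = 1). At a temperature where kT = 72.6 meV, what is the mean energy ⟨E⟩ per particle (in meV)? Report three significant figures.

Eᵢ/kT = 0.25069, 1.7493, 3.5813, 4.1047.
Z = Σ gᵢe^(−Eᵢ/kT) = 1·e^(−0.25069) + 2·e^(−1.7493) + 5·e^(−3.5813) + 1·e^(−4.1047) = 0.77826 + 0.34779 + 0.13920 + 0.016495 = 1.2817.
⟨E⟩ = Σ Eᵢ gᵢe^(−Eᵢ/kT) / Z = (18.2·0.77826 + 127·0.34779 + 260·0.13920 + 298·0.016495) / 1.2817 = 77.6 meV.

77.6 meV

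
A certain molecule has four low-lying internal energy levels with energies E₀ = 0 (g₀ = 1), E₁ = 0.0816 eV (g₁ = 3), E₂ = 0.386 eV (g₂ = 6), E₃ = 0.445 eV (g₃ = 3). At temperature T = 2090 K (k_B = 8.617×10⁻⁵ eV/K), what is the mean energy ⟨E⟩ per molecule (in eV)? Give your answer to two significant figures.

0.14 eV

k_BT = 8.617×10⁻⁵ × 2090 K = 0.1801 eV.
Eᵢ/kT = 0, 0.4531, 2.143, 2.471.
Z = Σ gᵢe^(−Eᵢ/kT) = 1·e^(−0) + 3·e^(−0.4531) + 6·e^(−2.143) + 3·e^(−2.471) = 1.000 + 1.907 + 0.7038 + 0.2535 = 3.864.
⟨E⟩ = Σ Eᵢ gᵢe^(−Eᵢ/kT) / Z = (0·1.000 + 0.0816·1.907 + 0.386·0.7038 + 0.445·0.2535) / 3.864 = 0.14 eV.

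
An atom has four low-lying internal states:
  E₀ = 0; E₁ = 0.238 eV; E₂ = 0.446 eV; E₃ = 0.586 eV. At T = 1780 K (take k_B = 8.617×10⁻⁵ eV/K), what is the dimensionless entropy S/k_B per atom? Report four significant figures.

k_BT = 8.617×10⁻⁵ × 1780 K = 0.153383 eV.
Eᵢ/kT = 0, 1.55167, 2.90775, 3.82050.
Z = Σ e^(−Eᵢ/kT) = e^(−0) + e^(−1.55167) + e^(−2.90775) + e^(−3.82050) = 1.00000 + 0.211894 + 0.0545984 + 0.0219168 = 1.28841.
⟨E⟩ = Σ EᵢPᵢ = 0.0680101 eV.
S/k_B = ln Z + ⟨E⟩/kT = ln(1.28841) + 0.0680101/0.153383 = 0.253409 + 0.443401 = 0.6968.

0.6968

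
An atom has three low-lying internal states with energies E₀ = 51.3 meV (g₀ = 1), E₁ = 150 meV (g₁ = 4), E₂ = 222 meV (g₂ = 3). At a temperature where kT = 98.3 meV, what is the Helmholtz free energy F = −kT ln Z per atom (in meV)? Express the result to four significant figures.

Eᵢ/kT = 0.521872, 1.52594, 2.25839.
Z = Σ gᵢe^(−Eᵢ/kT) = 1·e^(−0.521872) + 4·e^(−1.52594) + 3·e^(−2.25839) = 0.593409 + 0.869666 + 0.313556 = 1.77663.
F = −kT ln Z = −98.3 × ln(1.77663) = −98.3 × 0.574718 = -56.49 meV.

-56.49 meV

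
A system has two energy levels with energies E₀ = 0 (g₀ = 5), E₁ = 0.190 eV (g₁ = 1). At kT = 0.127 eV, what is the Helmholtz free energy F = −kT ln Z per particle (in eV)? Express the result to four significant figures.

-0.2100 eV

Eᵢ/kT = 0, 1.49606.
Z = Σ gᵢe^(−Eᵢ/kT) = 5·e^(−0) + 1·e^(−1.49606) = 5.00000 + 0.224011 = 5.22401.
F = −kT ln Z = −0.127 × ln(5.22401) = −0.127 × 1.65327 = -0.2100 eV.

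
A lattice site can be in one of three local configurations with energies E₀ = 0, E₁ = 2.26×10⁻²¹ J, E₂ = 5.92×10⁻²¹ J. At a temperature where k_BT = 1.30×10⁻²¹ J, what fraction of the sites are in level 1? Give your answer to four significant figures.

0.1482

Eᵢ/kT = 0, 1.73846, 4.55385.
Z = Σ e^(−Eᵢ/kT) = e^(−0) + e^(−1.73846) + e^(−4.55385) = 1.00000 + 0.175791 + 0.0105266 = 1.18632.
P₁ = e^(−E₁/kT) / Z = 0.175791/1.18632 = 0.1482.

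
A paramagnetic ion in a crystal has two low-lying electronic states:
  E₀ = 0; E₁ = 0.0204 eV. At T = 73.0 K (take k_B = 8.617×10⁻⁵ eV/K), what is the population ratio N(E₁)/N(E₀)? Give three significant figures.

0.0390

k_BT = 8.617×10⁻⁵ × 73.0 K = 0.0062904 eV.
n₁/n₀ = exp[−(E₁−E₀)/kT] = exp(−(0.0204 eV)/(0.0062904 eV)) = exp(-3.2430) = 0.0390.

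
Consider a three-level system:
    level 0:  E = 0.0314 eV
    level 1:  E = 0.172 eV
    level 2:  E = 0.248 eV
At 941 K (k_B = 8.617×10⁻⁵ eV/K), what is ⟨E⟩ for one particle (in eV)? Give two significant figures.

k_BT = 8.617×10⁻⁵ × 941 K = 0.08109 eV.
Eᵢ/kT = 0.3872, 2.121, 3.058.
Z = Σ e^(−Eᵢ/kT) = e^(−0.3872) + e^(−2.121) + e^(−3.058) = 0.6790 + 0.1199 + 0.04698 = 0.8459.
⟨E⟩ = Σ Eᵢ e^(−Eᵢ/kT) / Z = (0.0314·0.6790 + 0.172·0.1199 + 0.248·0.04698) / 0.8459 = 0.063 eV.

0.063 eV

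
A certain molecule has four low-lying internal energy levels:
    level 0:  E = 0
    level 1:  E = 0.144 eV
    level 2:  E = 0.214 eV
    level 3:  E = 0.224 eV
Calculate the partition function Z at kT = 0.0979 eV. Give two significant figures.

Eᵢ/kT = 0, 1.471, 2.186, 2.288.
Z = Σ e^(−Eᵢ/kT) = e^(−0) + e^(−1.471) + e^(−2.186) + e^(−2.288) = 1.000 + 0.2297 + 0.1124 + 0.1015 = 1.444.

Z = 1.4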